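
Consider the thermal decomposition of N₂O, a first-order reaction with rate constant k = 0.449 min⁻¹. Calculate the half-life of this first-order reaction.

1.544 min

Step 1: For a first-order reaction, t₁/₂ = ln(2)/k
Step 2: t₁/₂ = ln(2)/0.449
Step 3: t₁/₂ = 0.6931/0.449 = 1.544 min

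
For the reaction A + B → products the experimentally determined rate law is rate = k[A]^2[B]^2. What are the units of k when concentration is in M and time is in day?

M⁻³·day⁻¹

Step 1: Overall order = 2 + 2 = 4.
Step 2: rate has units M·day⁻¹; [A]^2[B]^2 has units M^4.
Step 3: k = rate/([A]^2[B]^2), so units of k = M^(1-4)·day⁻¹ = M⁻³·day⁻¹.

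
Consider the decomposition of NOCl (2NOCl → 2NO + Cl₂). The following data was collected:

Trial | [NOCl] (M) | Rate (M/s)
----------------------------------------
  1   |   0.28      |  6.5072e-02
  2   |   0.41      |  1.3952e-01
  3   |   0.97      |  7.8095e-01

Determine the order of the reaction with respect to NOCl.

second order (2)

Step 1: Compare trials to find order n where rate₂/rate₁ = ([NOCl]₂/[NOCl]₁)^n
Step 2: rate₂/rate₁ = 1.3952e-01/6.5072e-02 = 2.144
Step 3: [NOCl]₂/[NOCl]₁ = 0.41/0.28 = 1.464
Step 4: n = ln(2.144)/ln(1.464) = 2.00 ≈ 2
Step 5: The reaction is second order in NOCl.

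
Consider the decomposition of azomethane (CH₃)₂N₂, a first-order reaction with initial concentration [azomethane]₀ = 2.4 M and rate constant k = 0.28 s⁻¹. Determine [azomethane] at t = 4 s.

0.7831 M

Step 1: For a first-order reaction: [azomethane] = [azomethane]₀ × e^(-kt)
Step 2: [azomethane] = 2.4 × e^(-0.28 × 4)
Step 3: [azomethane] = 2.4 × e^(-1.12)
Step 4: [azomethane] = 2.4 × 0.32628 = 0.7831 M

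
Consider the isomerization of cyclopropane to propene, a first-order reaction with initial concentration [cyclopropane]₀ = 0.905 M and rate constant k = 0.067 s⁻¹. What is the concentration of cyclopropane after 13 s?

0.3788 M

Step 1: For a first-order reaction: [cyclopropane] = [cyclopropane]₀ × e^(-kt)
Step 2: [cyclopropane] = 0.905 × e^(-0.067 × 13)
Step 3: [cyclopropane] = 0.905 × e^(-0.871)
Step 4: [cyclopropane] = 0.905 × 0.418533 = 0.3788 M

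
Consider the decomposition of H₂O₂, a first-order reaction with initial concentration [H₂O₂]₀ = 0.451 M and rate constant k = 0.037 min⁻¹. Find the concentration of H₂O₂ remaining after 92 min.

0.01499 M

Step 1: For a first-order reaction: [H₂O₂] = [H₂O₂]₀ × e^(-kt)
Step 2: [H₂O₂] = 0.451 × e^(-0.037 × 92)
Step 3: [H₂O₂] = 0.451 × e^(-3.404)
Step 4: [H₂O₂] = 0.451 × 0.03324 = 0.01499 M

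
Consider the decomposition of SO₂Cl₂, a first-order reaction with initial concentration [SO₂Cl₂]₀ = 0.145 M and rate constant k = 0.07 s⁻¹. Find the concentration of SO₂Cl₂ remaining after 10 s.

0.072 M

Step 1: For a first-order reaction: [SO₂Cl₂] = [SO₂Cl₂]₀ × e^(-kt)
Step 2: [SO₂Cl₂] = 0.145 × e^(-0.07 × 10)
Step 3: [SO₂Cl₂] = 0.145 × e^(-0.7)
Step 4: [SO₂Cl₂] = 0.145 × 0.496585 = 0.072 M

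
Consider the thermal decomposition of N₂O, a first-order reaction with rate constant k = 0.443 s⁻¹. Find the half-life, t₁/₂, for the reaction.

1.565 s

Step 1: For a first-order reaction, t₁/₂ = ln(2)/k
Step 2: t₁/₂ = ln(2)/0.443
Step 3: t₁/₂ = 0.6931/0.443 = 1.565 s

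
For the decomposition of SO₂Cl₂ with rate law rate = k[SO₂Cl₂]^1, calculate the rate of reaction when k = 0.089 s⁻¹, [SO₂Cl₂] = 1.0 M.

0.089 M/s

Step 1: Identify the rate law: rate = k[SO₂Cl₂]^1
Step 2: Substitute values: rate = 0.089 × (1.0)^1
Step 3: Calculate: rate = 0.089 × 1 = 0.089 M/s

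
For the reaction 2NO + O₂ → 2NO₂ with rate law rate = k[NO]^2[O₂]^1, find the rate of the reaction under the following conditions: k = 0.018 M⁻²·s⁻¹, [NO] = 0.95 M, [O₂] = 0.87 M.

0.01413 M/s

Step 1: The rate law is rate = k[NO]^2[O₂]^1
Step 2: Substitute: rate = 0.018 × (0.95)^2 × (0.87)^1
Step 3: rate = 0.018 × 0.9025 × 0.87 = 0.0141331 M/s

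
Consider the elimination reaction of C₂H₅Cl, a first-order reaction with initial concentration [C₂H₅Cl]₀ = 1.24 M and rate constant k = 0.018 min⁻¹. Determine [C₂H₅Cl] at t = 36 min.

0.6486 M

Step 1: For a first-order reaction: [C₂H₅Cl] = [C₂H₅Cl]₀ × e^(-kt)
Step 2: [C₂H₅Cl] = 1.24 × e^(-0.018 × 36)
Step 3: [C₂H₅Cl] = 1.24 × e^(-0.648)
Step 4: [C₂H₅Cl] = 1.24 × 0.523091 = 0.6486 M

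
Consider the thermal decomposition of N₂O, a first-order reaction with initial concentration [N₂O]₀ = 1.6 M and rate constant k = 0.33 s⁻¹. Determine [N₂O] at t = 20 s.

0.002177 M

Step 1: For a first-order reaction: [N₂O] = [N₂O]₀ × e^(-kt)
Step 2: [N₂O] = 1.6 × e^(-0.33 × 20)
Step 3: [N₂O] = 1.6 × e^(-6.6)
Step 4: [N₂O] = 1.6 × 0.00136037 = 0.002177 M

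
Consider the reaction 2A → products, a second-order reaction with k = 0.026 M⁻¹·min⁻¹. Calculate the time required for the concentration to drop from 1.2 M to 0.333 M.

83.45 min

Step 1: For second-order: t = (1/[A] - 1/[A]₀)/k
Step 2: t = (1/0.333 - 1/1.2)/0.026
Step 3: t = (3.003 - 0.8333)/0.026
Step 4: t = 2.17/0.026 = 83.45 min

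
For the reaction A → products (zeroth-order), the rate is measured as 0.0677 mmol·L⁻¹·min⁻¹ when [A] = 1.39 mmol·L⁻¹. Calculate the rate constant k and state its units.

0.0677 mmol·L⁻¹·min⁻¹

Step 1: For a zeroth-order reaction, rate = k (independent of concentration).
Step 2: k = rate = 0.0677 mmol·L⁻¹·min⁻¹.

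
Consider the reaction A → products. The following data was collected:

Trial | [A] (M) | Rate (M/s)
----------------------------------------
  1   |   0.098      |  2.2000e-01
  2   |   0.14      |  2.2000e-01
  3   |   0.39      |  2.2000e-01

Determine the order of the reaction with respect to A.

zeroth order (0)

Step 1: Compare trials - when concentration changes, rate stays constant.
Step 2: rate₂/rate₁ = 2.2000e-01/2.2000e-01 = 1
Step 3: [A]₂/[A]₁ = 0.14/0.098 = 1.429
Step 4: Since rate ratio ≈ (conc ratio)^0, the reaction is zeroth order.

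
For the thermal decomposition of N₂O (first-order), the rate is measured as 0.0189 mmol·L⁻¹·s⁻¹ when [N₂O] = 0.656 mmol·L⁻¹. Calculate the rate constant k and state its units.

0.02881 s⁻¹

Step 1: rate = k[N₂O]^1, so k = rate / [N₂O]^1.
Step 2: k = 0.0189 / (0.656)^1 = 0.0189 / 0.656.
Step 3: k = 0.02881 s⁻¹.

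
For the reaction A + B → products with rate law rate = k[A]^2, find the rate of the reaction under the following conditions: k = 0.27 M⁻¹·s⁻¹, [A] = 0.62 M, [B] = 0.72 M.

0.1038 M/s

Step 1: The rate law is rate = k[A]^2
Step 2: Note that the rate does not depend on [B] (zero order in B).
Step 3: rate = 0.27 × (0.62)^2 = 0.103788 M/s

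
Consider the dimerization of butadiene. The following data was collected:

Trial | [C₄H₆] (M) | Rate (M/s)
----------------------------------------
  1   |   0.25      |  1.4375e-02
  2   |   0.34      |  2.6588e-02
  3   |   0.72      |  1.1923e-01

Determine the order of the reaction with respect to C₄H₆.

second order (2)

Step 1: Compare trials to find order n where rate₂/rate₁ = ([C₄H₆]₂/[C₄H₆]₁)^n
Step 2: rate₂/rate₁ = 2.6588e-02/1.4375e-02 = 1.85
Step 3: [C₄H₆]₂/[C₄H₆]₁ = 0.34/0.25 = 1.36
Step 4: n = ln(1.85)/ln(1.36) = 2.00 ≈ 2
Step 5: The reaction is second order in C₄H₆.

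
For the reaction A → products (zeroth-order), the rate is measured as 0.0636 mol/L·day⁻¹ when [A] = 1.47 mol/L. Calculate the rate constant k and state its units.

0.0636 mol/L·day⁻¹

Step 1: For a zeroth-order reaction, rate = k (independent of concentration).
Step 2: k = rate = 0.0636 mol/L·day⁻¹.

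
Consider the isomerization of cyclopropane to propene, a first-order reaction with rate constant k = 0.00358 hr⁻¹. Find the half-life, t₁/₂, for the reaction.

193.6 hr

Step 1: For a first-order reaction, t₁/₂ = ln(2)/k
Step 2: t₁/₂ = ln(2)/0.00358
Step 3: t₁/₂ = 0.6931/0.00358 = 193.6 hr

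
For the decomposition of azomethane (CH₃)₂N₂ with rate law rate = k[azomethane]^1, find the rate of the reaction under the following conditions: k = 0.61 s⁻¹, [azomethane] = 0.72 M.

0.4392 M/s

Step 1: Identify the rate law: rate = k[azomethane]^1
Step 2: Substitute values: rate = 0.61 × (0.72)^1
Step 3: Calculate: rate = 0.61 × 0.72 = 0.4392 M/s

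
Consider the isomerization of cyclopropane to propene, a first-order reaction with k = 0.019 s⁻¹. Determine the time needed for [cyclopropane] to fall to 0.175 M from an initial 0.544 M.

59.69 s

Step 1: For first-order: t = ln([cyclopropane]₀/[cyclopropane])/k
Step 2: t = ln(0.544/0.175)/0.019
Step 3: t = ln(3.109)/0.019
Step 4: t = 1.134/0.019 = 59.69 s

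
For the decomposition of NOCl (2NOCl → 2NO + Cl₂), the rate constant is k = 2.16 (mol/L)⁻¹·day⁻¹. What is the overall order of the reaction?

second order (2)

Step 1: The units of k for an nth-order reaction are (concentration)^(1-n)·(time)⁻¹.
Step 2: Here k has units (mol/L)⁻¹·day⁻¹, so the concentration exponent is -1.
Step 3: 1 - n = -1 ⇒ n = 2. The reaction is second order.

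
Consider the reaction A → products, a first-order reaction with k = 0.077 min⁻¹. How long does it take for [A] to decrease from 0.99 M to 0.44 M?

10.53 min

Step 1: For first-order: t = ln([A]₀/[A])/k
Step 2: t = ln(0.99/0.44)/0.077
Step 3: t = ln(2.25)/0.077
Step 4: t = 0.8109/0.077 = 10.53 min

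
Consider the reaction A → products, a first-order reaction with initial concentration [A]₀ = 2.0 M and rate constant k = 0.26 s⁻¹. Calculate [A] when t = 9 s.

0.1927 M

Step 1: For a first-order reaction: [A] = [A]₀ × e^(-kt)
Step 2: [A] = 2.0 × e^(-0.26 × 9)
Step 3: [A] = 2.0 × e^(-2.34)
Step 4: [A] = 2.0 × 0.0963276 = 0.1927 M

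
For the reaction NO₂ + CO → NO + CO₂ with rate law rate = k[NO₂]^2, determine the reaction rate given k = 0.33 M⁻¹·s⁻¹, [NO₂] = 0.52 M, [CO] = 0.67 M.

0.08923 M/s

Step 1: The rate law is rate = k[NO₂]^2
Step 2: Note that the rate does not depend on [CO] (zero order in CO).
Step 3: rate = 0.33 × (0.52)^2 = 0.089232 M/s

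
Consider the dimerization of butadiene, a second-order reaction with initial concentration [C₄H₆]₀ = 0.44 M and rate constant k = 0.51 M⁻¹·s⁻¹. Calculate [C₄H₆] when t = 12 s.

0.1192 M

Step 1: For a second-order reaction: 1/[C₄H₆] = 1/[C₄H₆]₀ + kt
Step 2: 1/[C₄H₆] = 1/0.44 + 0.51 × 12
Step 3: 1/[C₄H₆] = 2.273 + 6.12 = 8.393
Step 4: [C₄H₆] = 1/8.393 = 0.1192 M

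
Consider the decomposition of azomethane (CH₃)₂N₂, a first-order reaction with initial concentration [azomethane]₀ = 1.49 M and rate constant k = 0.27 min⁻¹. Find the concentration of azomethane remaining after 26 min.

0.001332 M

Step 1: For a first-order reaction: [azomethane] = [azomethane]₀ × e^(-kt)
Step 2: [azomethane] = 1.49 × e^(-0.27 × 26)
Step 3: [azomethane] = 1.49 × e^(-7.02)
Step 4: [azomethane] = 1.49 × 0.000893825 = 0.001332 M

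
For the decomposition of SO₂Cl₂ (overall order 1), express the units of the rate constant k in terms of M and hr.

hr⁻¹

Step 1: For overall order n, rate = k × (concentration)^n.
Step 2: Rate has units M·hr⁻¹; concentration term has units M^1.
Step 3: k = rate / (concentration)^n, so units of k = M^(1-1)·hr⁻¹ = hr⁻¹.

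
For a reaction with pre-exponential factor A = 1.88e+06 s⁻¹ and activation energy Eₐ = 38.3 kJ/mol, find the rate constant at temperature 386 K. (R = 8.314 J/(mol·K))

1.23e+01 s⁻¹

Step 1: Use the Arrhenius equation: k = A × exp(-Eₐ/RT)
Step 2: Convert Eₐ to J/mol: 38.3 kJ/mol = 38300 J/mol
Step 3: Calculate the exponent: -Eₐ/(RT) = -38300/(8.314 × 386) = -11.93442
Step 4: k = 1.88e+06 × exp(-11.93442)
Step 5: k = 1.88e+06 × 6.56066e-06 = 1.2334e+01 s⁻¹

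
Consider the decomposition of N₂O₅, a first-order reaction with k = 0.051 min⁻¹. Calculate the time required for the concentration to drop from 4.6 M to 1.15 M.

27.18 min

Step 1: For first-order: t = ln([N₂O₅]₀/[N₂O₅])/k
Step 2: t = ln(4.6/1.15)/0.051
Step 3: t = ln(4)/0.051
Step 4: t = 1.386/0.051 = 27.18 min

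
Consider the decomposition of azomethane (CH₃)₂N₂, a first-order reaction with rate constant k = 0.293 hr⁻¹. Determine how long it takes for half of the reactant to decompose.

2.366 hr

Step 1: For a first-order reaction, t₁/₂ = ln(2)/k
Step 2: t₁/₂ = ln(2)/0.293
Step 3: t₁/₂ = 0.6931/0.293 = 2.366 hr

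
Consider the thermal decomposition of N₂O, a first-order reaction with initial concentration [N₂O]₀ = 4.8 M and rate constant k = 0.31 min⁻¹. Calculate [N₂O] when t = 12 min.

0.1163 M

Step 1: For a first-order reaction: [N₂O] = [N₂O]₀ × e^(-kt)
Step 2: [N₂O] = 4.8 × e^(-0.31 × 12)
Step 3: [N₂O] = 4.8 × e^(-3.72)
Step 4: [N₂O] = 4.8 × 0.024234 = 0.1163 M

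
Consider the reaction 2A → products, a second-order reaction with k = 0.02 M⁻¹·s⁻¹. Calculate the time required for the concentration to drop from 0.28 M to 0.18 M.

99.21 s

Step 1: For second-order: t = (1/[A] - 1/[A]₀)/k
Step 2: t = (1/0.18 - 1/0.28)/0.02
Step 3: t = (5.556 - 3.571)/0.02
Step 4: t = 1.984/0.02 = 99.21 s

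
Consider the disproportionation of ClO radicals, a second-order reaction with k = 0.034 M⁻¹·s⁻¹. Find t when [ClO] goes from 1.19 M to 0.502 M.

33.87 s

Step 1: For second-order: t = (1/[ClO] - 1/[ClO]₀)/k
Step 2: t = (1/0.502 - 1/1.19)/0.034
Step 3: t = (1.992 - 0.8403)/0.034
Step 4: t = 1.152/0.034 = 33.87 s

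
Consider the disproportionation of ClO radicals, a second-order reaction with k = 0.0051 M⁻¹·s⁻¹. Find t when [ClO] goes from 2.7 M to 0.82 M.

166.5 s

Step 1: For second-order: t = (1/[ClO] - 1/[ClO]₀)/k
Step 2: t = (1/0.82 - 1/2.7)/0.0051
Step 3: t = (1.22 - 0.3704)/0.0051
Step 4: t = 0.8491/0.0051 = 166.5 s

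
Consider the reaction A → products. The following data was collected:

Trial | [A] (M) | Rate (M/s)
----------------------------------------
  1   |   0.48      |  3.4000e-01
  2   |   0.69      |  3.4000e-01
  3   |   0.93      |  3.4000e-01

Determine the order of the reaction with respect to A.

zeroth order (0)

Step 1: Compare trials - when concentration changes, rate stays constant.
Step 2: rate₂/rate₁ = 3.4000e-01/3.4000e-01 = 1
Step 3: [A]₂/[A]₁ = 0.69/0.48 = 1.438
Step 4: Since rate ratio ≈ (conc ratio)^0, the reaction is zeroth order.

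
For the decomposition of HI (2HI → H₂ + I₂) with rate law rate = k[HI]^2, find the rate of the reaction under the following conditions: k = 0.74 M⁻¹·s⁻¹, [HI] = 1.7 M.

2.139 M/s

Step 1: Identify the rate law: rate = k[HI]^2
Step 2: Substitute values: rate = 0.74 × (1.7)^2
Step 3: Calculate: rate = 0.74 × 2.89 = 2.1386 M/s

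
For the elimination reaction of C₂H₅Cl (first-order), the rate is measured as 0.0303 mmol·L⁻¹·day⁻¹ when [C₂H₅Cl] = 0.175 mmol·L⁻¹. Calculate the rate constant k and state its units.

0.1731 day⁻¹

Step 1: rate = k[C₂H₅Cl]^1, so k = rate / [C₂H₅Cl]^1.
Step 2: k = 0.0303 / (0.175)^1 = 0.0303 / 0.175.
Step 3: k = 0.1731 day⁻¹.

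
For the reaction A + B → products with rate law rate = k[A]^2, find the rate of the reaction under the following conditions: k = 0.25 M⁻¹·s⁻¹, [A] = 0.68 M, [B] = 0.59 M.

0.1156 M/s

Step 1: The rate law is rate = k[A]^2
Step 2: Note that the rate does not depend on [B] (zero order in B).
Step 3: rate = 0.25 × (0.68)^2 = 0.1156 M/s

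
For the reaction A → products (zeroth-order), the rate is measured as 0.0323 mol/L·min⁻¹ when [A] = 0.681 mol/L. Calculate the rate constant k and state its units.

0.0323 mol/L·min⁻¹

Step 1: For a zeroth-order reaction, rate = k (independent of concentration).
Step 2: k = rate = 0.0323 mol/L·min⁻¹.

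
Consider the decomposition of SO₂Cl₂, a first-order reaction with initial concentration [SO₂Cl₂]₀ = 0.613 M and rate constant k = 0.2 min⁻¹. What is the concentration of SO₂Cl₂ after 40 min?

0.0002056 M

Step 1: For a first-order reaction: [SO₂Cl₂] = [SO₂Cl₂]₀ × e^(-kt)
Step 2: [SO₂Cl₂] = 0.613 × e^(-0.2 × 40)
Step 3: [SO₂Cl₂] = 0.613 × e^(-8)
Step 4: [SO₂Cl₂] = 0.613 × 0.000335463 = 0.0002056 M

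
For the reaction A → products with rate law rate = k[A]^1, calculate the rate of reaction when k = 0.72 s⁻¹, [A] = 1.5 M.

1.08 M/s

Step 1: Identify the rate law: rate = k[A]^1
Step 2: Substitute values: rate = 0.72 × (1.5)^1
Step 3: Calculate: rate = 0.72 × 1.5 = 1.08 M/s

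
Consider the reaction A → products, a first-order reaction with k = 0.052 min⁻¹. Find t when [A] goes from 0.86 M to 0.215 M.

26.66 min

Step 1: For first-order: t = ln([A]₀/[A])/k
Step 2: t = ln(0.86/0.215)/0.052
Step 3: t = ln(4)/0.052
Step 4: t = 1.386/0.052 = 26.66 min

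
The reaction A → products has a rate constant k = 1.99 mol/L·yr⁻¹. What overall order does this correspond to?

zeroth order (0)

Step 1: The units of k for an nth-order reaction are (concentration)^(1-n)·(time)⁻¹.
Step 2: Here k has units mol/L·yr⁻¹, so the concentration exponent is 1.
Step 3: 1 - n = 1 ⇒ n = 0. The reaction is zeroth order.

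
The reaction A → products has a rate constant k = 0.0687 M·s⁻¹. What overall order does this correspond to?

zeroth order (0)

Step 1: The units of k for an nth-order reaction are (concentration)^(1-n)·(time)⁻¹.
Step 2: Here k has units M·s⁻¹, so the concentration exponent is 1.
Step 3: 1 - n = 1 ⇒ n = 0. The reaction is zeroth order.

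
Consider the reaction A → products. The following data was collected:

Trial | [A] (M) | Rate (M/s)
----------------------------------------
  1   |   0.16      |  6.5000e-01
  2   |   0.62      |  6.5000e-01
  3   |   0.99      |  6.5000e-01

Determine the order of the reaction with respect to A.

zeroth order (0)

Step 1: Compare trials - when concentration changes, rate stays constant.
Step 2: rate₂/rate₁ = 6.5000e-01/6.5000e-01 = 1
Step 3: [A]₂/[A]₁ = 0.62/0.16 = 3.875
Step 4: Since rate ratio ≈ (conc ratio)^0, the reaction is zeroth order.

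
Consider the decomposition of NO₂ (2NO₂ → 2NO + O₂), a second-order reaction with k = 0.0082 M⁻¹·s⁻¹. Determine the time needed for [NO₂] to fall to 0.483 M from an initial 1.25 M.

154.9 s

Step 1: For second-order: t = (1/[NO₂] - 1/[NO₂]₀)/k
Step 2: t = (1/0.483 - 1/1.25)/0.0082
Step 3: t = (2.07 - 0.8)/0.0082
Step 4: t = 1.27/0.0082 = 154.9 s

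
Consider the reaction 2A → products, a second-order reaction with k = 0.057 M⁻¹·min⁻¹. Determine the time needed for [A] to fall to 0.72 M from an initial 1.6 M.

13.4 min

Step 1: For second-order: t = (1/[A] - 1/[A]₀)/k
Step 2: t = (1/0.72 - 1/1.6)/0.057
Step 3: t = (1.389 - 0.625)/0.057
Step 4: t = 0.7639/0.057 = 13.4 min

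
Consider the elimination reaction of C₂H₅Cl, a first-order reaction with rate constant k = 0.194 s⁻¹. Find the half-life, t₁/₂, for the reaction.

3.573 s

Step 1: For a first-order reaction, t₁/₂ = ln(2)/k
Step 2: t₁/₂ = ln(2)/0.194
Step 3: t₁/₂ = 0.6931/0.194 = 3.573 s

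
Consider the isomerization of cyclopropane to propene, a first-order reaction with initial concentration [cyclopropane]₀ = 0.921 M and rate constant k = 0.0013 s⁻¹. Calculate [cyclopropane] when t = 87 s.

0.8225 M

Step 1: For a first-order reaction: [cyclopropane] = [cyclopropane]₀ × e^(-kt)
Step 2: [cyclopropane] = 0.921 × e^(-0.0013 × 87)
Step 3: [cyclopropane] = 0.921 × e^(-0.1131)
Step 4: [cyclopropane] = 0.921 × 0.893061 = 0.8225 M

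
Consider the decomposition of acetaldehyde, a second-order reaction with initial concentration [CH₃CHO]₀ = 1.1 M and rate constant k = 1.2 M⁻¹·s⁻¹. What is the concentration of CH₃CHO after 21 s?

0.0383 M

Step 1: For a second-order reaction: 1/[CH₃CHO] = 1/[CH₃CHO]₀ + kt
Step 2: 1/[CH₃CHO] = 1/1.1 + 1.2 × 21
Step 3: 1/[CH₃CHO] = 0.9091 + 25.2 = 26.11
Step 4: [CH₃CHO] = 1/26.11 = 0.0383 M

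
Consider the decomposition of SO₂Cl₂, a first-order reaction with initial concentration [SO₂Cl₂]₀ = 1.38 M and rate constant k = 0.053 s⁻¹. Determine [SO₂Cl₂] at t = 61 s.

0.05443 M

Step 1: For a first-order reaction: [SO₂Cl₂] = [SO₂Cl₂]₀ × e^(-kt)
Step 2: [SO₂Cl₂] = 1.38 × e^(-0.053 × 61)
Step 3: [SO₂Cl₂] = 1.38 × e^(-3.233)
Step 4: [SO₂Cl₂] = 1.38 × 0.039439 = 0.05443 M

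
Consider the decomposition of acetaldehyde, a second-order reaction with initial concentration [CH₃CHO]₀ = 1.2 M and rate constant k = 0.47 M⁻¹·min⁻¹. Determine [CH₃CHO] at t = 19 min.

0.1024 M

Step 1: For a second-order reaction: 1/[CH₃CHO] = 1/[CH₃CHO]₀ + kt
Step 2: 1/[CH₃CHO] = 1/1.2 + 0.47 × 19
Step 3: 1/[CH₃CHO] = 0.8333 + 8.93 = 9.763
Step 4: [CH₃CHO] = 1/9.763 = 0.1024 M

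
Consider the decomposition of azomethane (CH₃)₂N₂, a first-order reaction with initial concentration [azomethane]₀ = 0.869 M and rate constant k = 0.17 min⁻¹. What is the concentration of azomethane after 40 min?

0.0009679 M

Step 1: For a first-order reaction: [azomethane] = [azomethane]₀ × e^(-kt)
Step 2: [azomethane] = 0.869 × e^(-0.17 × 40)
Step 3: [azomethane] = 0.869 × e^(-6.8)
Step 4: [azomethane] = 0.869 × 0.00111378 = 0.0009679 M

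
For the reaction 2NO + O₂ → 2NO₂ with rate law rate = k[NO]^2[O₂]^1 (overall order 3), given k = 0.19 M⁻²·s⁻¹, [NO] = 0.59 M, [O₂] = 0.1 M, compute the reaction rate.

0.006614 M/s

Step 1: The rate law is rate = k[NO]^2[O₂]^1, overall order = 2+1 = 3
Step 2: Substitute values: rate = 0.19 × (0.59)^2 × (0.1)^1
Step 3: rate = 0.19 × 0.3481 × 0.1 = 0.0066139 M/s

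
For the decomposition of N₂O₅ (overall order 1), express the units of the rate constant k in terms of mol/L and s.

s⁻¹

Step 1: For overall order n, rate = k × (concentration)^n.
Step 2: Rate has units mol/L·s⁻¹; concentration term has units (mol/L)^1.
Step 3: k = rate / (concentration)^n, so units of k = (mol/L)^(1-1)·s⁻¹ = s⁻¹.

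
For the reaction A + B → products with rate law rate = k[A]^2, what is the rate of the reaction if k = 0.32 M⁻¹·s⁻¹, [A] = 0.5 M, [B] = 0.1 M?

0.08 M/s

Step 1: The rate law is rate = k[A]^2
Step 2: Note that the rate does not depend on [B] (zero order in B).
Step 3: rate = 0.32 × (0.5)^2 = 0.08 M/s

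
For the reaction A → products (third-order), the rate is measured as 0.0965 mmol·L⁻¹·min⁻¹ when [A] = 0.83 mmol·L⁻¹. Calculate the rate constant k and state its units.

0.1688 (mmol·L⁻¹)⁻²·min⁻¹

Step 1: rate = k[A]^3, so k = rate / [A]^3.
Step 2: k = 0.0965 / (0.83)^3 = 0.0965 / 0.5718.
Step 3: k = 0.1688 (mmol·L⁻¹)⁻²·min⁻¹.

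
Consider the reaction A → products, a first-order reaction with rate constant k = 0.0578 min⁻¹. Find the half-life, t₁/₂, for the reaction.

11.99 min

Step 1: For a first-order reaction, t₁/₂ = ln(2)/k
Step 2: t₁/₂ = ln(2)/0.0578
Step 3: t₁/₂ = 0.6931/0.0578 = 11.99 min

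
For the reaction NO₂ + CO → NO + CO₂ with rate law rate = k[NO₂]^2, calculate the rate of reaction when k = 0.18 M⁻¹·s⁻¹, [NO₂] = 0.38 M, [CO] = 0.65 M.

0.02599 M/s

Step 1: The rate law is rate = k[NO₂]^2
Step 2: Note that the rate does not depend on [CO] (zero order in CO).
Step 3: rate = 0.18 × (0.38)^2 = 0.025992 M/s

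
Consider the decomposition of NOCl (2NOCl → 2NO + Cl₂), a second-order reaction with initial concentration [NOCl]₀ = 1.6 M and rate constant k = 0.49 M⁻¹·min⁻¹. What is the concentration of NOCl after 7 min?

0.2466 M

Step 1: For a second-order reaction: 1/[NOCl] = 1/[NOCl]₀ + kt
Step 2: 1/[NOCl] = 1/1.6 + 0.49 × 7
Step 3: 1/[NOCl] = 0.625 + 3.43 = 4.055
Step 4: [NOCl] = 1/4.055 = 0.2466 M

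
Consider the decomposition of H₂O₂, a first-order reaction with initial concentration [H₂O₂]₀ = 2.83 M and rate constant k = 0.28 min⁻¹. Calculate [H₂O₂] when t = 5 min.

0.6979 M

Step 1: For a first-order reaction: [H₂O₂] = [H₂O₂]₀ × e^(-kt)
Step 2: [H₂O₂] = 2.83 × e^(-0.28 × 5)
Step 3: [H₂O₂] = 2.83 × e^(-1.4)
Step 4: [H₂O₂] = 2.83 × 0.246597 = 0.6979 M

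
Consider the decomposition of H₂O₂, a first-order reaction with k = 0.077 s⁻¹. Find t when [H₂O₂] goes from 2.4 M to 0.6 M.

18 s

Step 1: For first-order: t = ln([H₂O₂]₀/[H₂O₂])/k
Step 2: t = ln(2.4/0.6)/0.077
Step 3: t = ln(4)/0.077
Step 4: t = 1.386/0.077 = 18 s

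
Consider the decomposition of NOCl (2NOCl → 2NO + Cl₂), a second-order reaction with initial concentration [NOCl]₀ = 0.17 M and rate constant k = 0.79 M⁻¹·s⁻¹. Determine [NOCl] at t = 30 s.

0.0338 M

Step 1: For a second-order reaction: 1/[NOCl] = 1/[NOCl]₀ + kt
Step 2: 1/[NOCl] = 1/0.17 + 0.79 × 30
Step 3: 1/[NOCl] = 5.882 + 23.7 = 29.58
Step 4: [NOCl] = 1/29.58 = 0.0338 M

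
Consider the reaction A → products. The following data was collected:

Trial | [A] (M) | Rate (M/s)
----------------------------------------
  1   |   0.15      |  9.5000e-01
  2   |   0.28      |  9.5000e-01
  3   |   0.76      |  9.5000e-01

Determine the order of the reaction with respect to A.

zeroth order (0)

Step 1: Compare trials - when concentration changes, rate stays constant.
Step 2: rate₂/rate₁ = 9.5000e-01/9.5000e-01 = 1
Step 3: [A]₂/[A]₁ = 0.28/0.15 = 1.867
Step 4: Since rate ratio ≈ (conc ratio)^0, the reaction is zeroth order.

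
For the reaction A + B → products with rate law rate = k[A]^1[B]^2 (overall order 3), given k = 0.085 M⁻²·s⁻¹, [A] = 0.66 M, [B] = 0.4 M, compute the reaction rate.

0.008976 M/s

Step 1: The rate law is rate = k[A]^1[B]^2, overall order = 1+2 = 3
Step 2: Substitute values: rate = 0.085 × (0.66)^1 × (0.4)^2
Step 3: rate = 0.085 × 0.66 × 0.16 = 0.008976 M/s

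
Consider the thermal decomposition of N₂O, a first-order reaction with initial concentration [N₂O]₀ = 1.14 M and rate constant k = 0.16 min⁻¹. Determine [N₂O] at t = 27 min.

0.01516 M

Step 1: For a first-order reaction: [N₂O] = [N₂O]₀ × e^(-kt)
Step 2: [N₂O] = 1.14 × e^(-0.16 × 27)
Step 3: [N₂O] = 1.14 × e^(-4.32)
Step 4: [N₂O] = 1.14 × 0.0132999 = 0.01516 M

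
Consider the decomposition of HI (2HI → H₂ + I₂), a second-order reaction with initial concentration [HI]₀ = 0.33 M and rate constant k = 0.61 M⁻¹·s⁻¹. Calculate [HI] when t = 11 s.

0.1027 M

Step 1: For a second-order reaction: 1/[HI] = 1/[HI]₀ + kt
Step 2: 1/[HI] = 1/0.33 + 0.61 × 11
Step 3: 1/[HI] = 3.03 + 6.71 = 9.74
Step 4: [HI] = 1/9.74 = 0.1027 M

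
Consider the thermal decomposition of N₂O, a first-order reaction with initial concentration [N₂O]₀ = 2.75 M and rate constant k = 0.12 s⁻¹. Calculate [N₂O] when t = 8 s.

1.053 M

Step 1: For a first-order reaction: [N₂O] = [N₂O]₀ × e^(-kt)
Step 2: [N₂O] = 2.75 × e^(-0.12 × 8)
Step 3: [N₂O] = 2.75 × e^(-0.96)
Step 4: [N₂O] = 2.75 × 0.382893 = 1.053 M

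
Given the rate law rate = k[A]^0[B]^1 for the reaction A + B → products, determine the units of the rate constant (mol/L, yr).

yr⁻¹

Step 1: Overall order = 0 + 1 = 1.
Step 2: rate has units mol/L·yr⁻¹; [A]^0[B]^1 has units (mol/L)^1.
Step 3: k = rate/([A]^0[B]^1), so units of k = (mol/L)^(1-1)·yr⁻¹ = yr⁻¹.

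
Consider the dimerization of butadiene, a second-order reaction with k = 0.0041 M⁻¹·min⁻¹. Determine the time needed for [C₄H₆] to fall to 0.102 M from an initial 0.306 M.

1594 min

Step 1: For second-order: t = (1/[C₄H₆] - 1/[C₄H₆]₀)/k
Step 2: t = (1/0.102 - 1/0.306)/0.0041
Step 3: t = (9.804 - 3.268)/0.0041
Step 4: t = 6.536/0.0041 = 1594 min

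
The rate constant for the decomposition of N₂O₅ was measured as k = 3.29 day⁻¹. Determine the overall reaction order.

first order (1)

Step 1: The units of k for an nth-order reaction are (concentration)^(1-n)·(time)⁻¹.
Step 2: Here k has units day⁻¹, so the concentration exponent is 0.
Step 3: 1 - n = 0 ⇒ n = 1. The reaction is first order.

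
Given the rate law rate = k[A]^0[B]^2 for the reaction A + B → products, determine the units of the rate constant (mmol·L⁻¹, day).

(mmol·L⁻¹)⁻¹·day⁻¹

Step 1: Overall order = 0 + 2 = 2.
Step 2: rate has units mmol·L⁻¹·day⁻¹; [A]^0[B]^2 has units (mmol·L⁻¹)^2.
Step 3: k = rate/([A]^0[B]^2), so units of k = (mmol·L⁻¹)^(1-2)·day⁻¹ = (mmol·L⁻¹)⁻¹·day⁻¹.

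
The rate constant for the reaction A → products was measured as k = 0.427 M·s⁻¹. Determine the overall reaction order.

zeroth order (0)

Step 1: The units of k for an nth-order reaction are (concentration)^(1-n)·(time)⁻¹.
Step 2: Here k has units M·s⁻¹, so the concentration exponent is 1.
Step 3: 1 - n = 1 ⇒ n = 0. The reaction is zeroth order.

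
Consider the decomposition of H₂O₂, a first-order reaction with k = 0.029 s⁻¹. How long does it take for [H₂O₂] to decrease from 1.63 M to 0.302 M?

58.13 s

Step 1: For first-order: t = ln([H₂O₂]₀/[H₂O₂])/k
Step 2: t = ln(1.63/0.302)/0.029
Step 3: t = ln(5.397)/0.029
Step 4: t = 1.686/0.029 = 58.13 s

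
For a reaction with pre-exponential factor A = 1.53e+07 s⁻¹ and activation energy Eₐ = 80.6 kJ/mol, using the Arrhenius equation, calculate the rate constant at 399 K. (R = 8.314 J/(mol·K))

4.29e-04 s⁻¹

Step 1: Use the Arrhenius equation: k = A × exp(-Eₐ/RT)
Step 2: Convert Eₐ to J/mol: 80.6 kJ/mol = 80600 J/mol
Step 3: Calculate the exponent: -Eₐ/(RT) = -80600/(8.314 × 399) = -24.29697
Step 4: k = 1.53e+07 × exp(-24.29697)
Step 5: k = 1.53e+07 × 2.80518e-11 = 4.2919e-04 s⁻¹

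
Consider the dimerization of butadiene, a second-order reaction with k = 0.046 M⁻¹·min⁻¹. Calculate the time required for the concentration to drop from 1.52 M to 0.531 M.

26.64 min

Step 1: For second-order: t = (1/[C₄H₆] - 1/[C₄H₆]₀)/k
Step 2: t = (1/0.531 - 1/1.52)/0.046
Step 3: t = (1.883 - 0.6579)/0.046
Step 4: t = 1.225/0.046 = 26.64 min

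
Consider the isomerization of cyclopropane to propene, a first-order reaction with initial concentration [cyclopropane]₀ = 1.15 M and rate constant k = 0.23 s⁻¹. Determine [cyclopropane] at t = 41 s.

9.232e-05 M

Step 1: For a first-order reaction: [cyclopropane] = [cyclopropane]₀ × e^(-kt)
Step 2: [cyclopropane] = 1.15 × e^(-0.23 × 41)
Step 3: [cyclopropane] = 1.15 × e^(-9.43)
Step 4: [cyclopropane] = 1.15 × 8.02792e-05 = 9.232e-05 M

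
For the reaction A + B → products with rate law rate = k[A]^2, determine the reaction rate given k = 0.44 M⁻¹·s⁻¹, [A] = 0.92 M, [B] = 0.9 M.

0.3724 M/s

Step 1: The rate law is rate = k[A]^2
Step 2: Note that the rate does not depend on [B] (zero order in B).
Step 3: rate = 0.44 × (0.92)^2 = 0.372416 M/s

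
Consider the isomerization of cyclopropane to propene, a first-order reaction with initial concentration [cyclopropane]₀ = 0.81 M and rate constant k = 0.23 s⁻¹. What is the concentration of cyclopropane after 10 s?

0.08121 M

Step 1: For a first-order reaction: [cyclopropane] = [cyclopropane]₀ × e^(-kt)
Step 2: [cyclopropane] = 0.81 × e^(-0.23 × 10)
Step 3: [cyclopropane] = 0.81 × e^(-2.3)
Step 4: [cyclopropane] = 0.81 × 0.100259 = 0.08121 M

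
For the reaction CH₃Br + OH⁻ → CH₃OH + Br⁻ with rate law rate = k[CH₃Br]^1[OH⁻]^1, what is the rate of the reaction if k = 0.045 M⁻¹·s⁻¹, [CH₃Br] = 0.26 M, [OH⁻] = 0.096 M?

0.001123 M/s

Step 1: The rate law is rate = k[CH₃Br]^1[OH⁻]^1
Step 2: Substitute: rate = 0.045 × (0.26)^1 × (0.096)^1
Step 3: rate = 0.045 × 0.26 × 0.096 = 0.0011232 M/s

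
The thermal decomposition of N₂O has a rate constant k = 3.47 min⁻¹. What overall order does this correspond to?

first order (1)

Step 1: The units of k for an nth-order reaction are (concentration)^(1-n)·(time)⁻¹.
Step 2: Here k has units min⁻¹, so the concentration exponent is 0.
Step 3: 1 - n = 0 ⇒ n = 1. The reaction is first order.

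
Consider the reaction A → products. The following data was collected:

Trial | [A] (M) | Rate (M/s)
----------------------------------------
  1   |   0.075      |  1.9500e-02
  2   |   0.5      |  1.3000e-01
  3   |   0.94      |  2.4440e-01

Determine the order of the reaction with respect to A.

first order (1)

Step 1: Compare trials to find order n where rate₂/rate₁ = ([A]₂/[A]₁)^n
Step 2: rate₂/rate₁ = 1.3000e-01/1.9500e-02 = 6.667
Step 3: [A]₂/[A]₁ = 0.5/0.075 = 6.667
Step 4: n = ln(6.667)/ln(6.667) = 1.00 ≈ 1
Step 5: The reaction is first order in A.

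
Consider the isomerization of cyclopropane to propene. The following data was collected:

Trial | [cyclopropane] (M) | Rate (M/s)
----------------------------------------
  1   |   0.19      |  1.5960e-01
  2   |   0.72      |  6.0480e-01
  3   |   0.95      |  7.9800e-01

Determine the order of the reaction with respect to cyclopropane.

first order (1)

Step 1: Compare trials to find order n where rate₂/rate₁ = ([cyclopropane]₂/[cyclopropane]₁)^n
Step 2: rate₂/rate₁ = 6.0480e-01/1.5960e-01 = 3.789
Step 3: [cyclopropane]₂/[cyclopropane]₁ = 0.72/0.19 = 3.789
Step 4: n = ln(3.789)/ln(3.789) = 1.00 ≈ 1
Step 5: The reaction is first order in cyclopropane.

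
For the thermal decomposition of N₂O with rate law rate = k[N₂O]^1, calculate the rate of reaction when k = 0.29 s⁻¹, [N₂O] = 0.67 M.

0.1943 M/s

Step 1: Identify the rate law: rate = k[N₂O]^1
Step 2: Substitute values: rate = 0.29 × (0.67)^1
Step 3: Calculate: rate = 0.29 × 0.67 = 0.1943 M/s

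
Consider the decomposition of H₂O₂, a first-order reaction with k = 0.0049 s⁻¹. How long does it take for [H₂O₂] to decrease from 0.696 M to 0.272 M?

191.7 s

Step 1: For first-order: t = ln([H₂O₂]₀/[H₂O₂])/k
Step 2: t = ln(0.696/0.272)/0.0049
Step 3: t = ln(2.559)/0.0049
Step 4: t = 0.9395/0.0049 = 191.7 s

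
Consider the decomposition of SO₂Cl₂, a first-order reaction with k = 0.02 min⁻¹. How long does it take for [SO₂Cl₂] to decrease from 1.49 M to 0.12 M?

126 min

Step 1: For first-order: t = ln([SO₂Cl₂]₀/[SO₂Cl₂])/k
Step 2: t = ln(1.49/0.12)/0.02
Step 3: t = ln(12.42)/0.02
Step 4: t = 2.519/0.02 = 126 min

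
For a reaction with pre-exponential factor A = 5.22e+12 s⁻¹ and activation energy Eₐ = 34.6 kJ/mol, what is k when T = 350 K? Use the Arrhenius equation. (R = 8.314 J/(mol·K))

3.58e+07 s⁻¹

Step 1: Use the Arrhenius equation: k = A × exp(-Eₐ/RT)
Step 2: Convert Eₐ to J/mol: 34.6 kJ/mol = 34600 J/mol
Step 3: Calculate the exponent: -Eₐ/(RT) = -34600/(8.314 × 350) = -11.89044
Step 4: k = 5.22e+12 × exp(-11.89044)
Step 5: k = 5.22e+12 × 6.85563e-06 = 3.5786e+07 s⁻¹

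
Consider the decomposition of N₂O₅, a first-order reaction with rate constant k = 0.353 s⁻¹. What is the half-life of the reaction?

1.964 s

Step 1: For a first-order reaction, t₁/₂ = ln(2)/k
Step 2: t₁/₂ = ln(2)/0.353
Step 3: t₁/₂ = 0.6931/0.353 = 1.964 s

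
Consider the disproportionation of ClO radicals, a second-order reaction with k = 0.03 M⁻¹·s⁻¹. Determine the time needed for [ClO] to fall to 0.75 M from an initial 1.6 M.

23.61 s

Step 1: For second-order: t = (1/[ClO] - 1/[ClO]₀)/k
Step 2: t = (1/0.75 - 1/1.6)/0.03
Step 3: t = (1.333 - 0.625)/0.03
Step 4: t = 0.7083/0.03 = 23.61 s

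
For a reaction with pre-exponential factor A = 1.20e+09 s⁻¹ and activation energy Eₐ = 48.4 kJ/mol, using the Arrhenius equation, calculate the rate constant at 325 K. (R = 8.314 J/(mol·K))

2.00e+01 s⁻¹

Step 1: Use the Arrhenius equation: k = A × exp(-Eₐ/RT)
Step 2: Convert Eₐ to J/mol: 48.4 kJ/mol = 48400 J/mol
Step 3: Calculate the exponent: -Eₐ/(RT) = -48400/(8.314 × 325) = -17.91233
Step 4: k = 1.20e+09 × exp(-17.91233)
Step 5: k = 1.20e+09 × 1.66255e-08 = 1.9951e+01 s⁻¹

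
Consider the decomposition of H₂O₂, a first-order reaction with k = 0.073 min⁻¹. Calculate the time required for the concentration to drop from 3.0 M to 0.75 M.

18.99 min

Step 1: For first-order: t = ln([H₂O₂]₀/[H₂O₂])/k
Step 2: t = ln(3.0/0.75)/0.073
Step 3: t = ln(4)/0.073
Step 4: t = 1.386/0.073 = 18.99 min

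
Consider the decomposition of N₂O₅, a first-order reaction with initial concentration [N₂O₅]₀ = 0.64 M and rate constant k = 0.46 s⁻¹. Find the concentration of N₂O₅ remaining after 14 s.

0.001022 M

Step 1: For a first-order reaction: [N₂O₅] = [N₂O₅]₀ × e^(-kt)
Step 2: [N₂O₅] = 0.64 × e^(-0.46 × 14)
Step 3: [N₂O₅] = 0.64 × e^(-6.44)
Step 4: [N₂O₅] = 0.64 × 0.00159641 = 0.001022 M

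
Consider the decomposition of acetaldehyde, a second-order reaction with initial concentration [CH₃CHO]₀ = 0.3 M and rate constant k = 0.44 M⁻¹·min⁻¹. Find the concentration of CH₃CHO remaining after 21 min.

0.07953 M

Step 1: For a second-order reaction: 1/[CH₃CHO] = 1/[CH₃CHO]₀ + kt
Step 2: 1/[CH₃CHO] = 1/0.3 + 0.44 × 21
Step 3: 1/[CH₃CHO] = 3.333 + 9.24 = 12.57
Step 4: [CH₃CHO] = 1/12.57 = 0.07953 M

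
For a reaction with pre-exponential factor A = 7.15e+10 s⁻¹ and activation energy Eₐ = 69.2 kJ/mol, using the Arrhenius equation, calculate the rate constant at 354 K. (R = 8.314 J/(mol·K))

4.40e+00 s⁻¹

Step 1: Use the Arrhenius equation: k = A × exp(-Eₐ/RT)
Step 2: Convert Eₐ to J/mol: 69.2 kJ/mol = 69200 J/mol
Step 3: Calculate the exponent: -Eₐ/(RT) = -69200/(8.314 × 354) = -23.51218
Step 4: k = 7.15e+10 × exp(-23.51218)
Step 5: k = 7.15e+10 × 6.14879e-11 = 4.3964e+00 s⁻¹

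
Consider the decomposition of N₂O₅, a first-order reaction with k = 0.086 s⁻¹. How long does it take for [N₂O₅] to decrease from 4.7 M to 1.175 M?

16.12 s

Step 1: For first-order: t = ln([N₂O₅]₀/[N₂O₅])/k
Step 2: t = ln(4.7/1.175)/0.086
Step 3: t = ln(4)/0.086
Step 4: t = 1.386/0.086 = 16.12 s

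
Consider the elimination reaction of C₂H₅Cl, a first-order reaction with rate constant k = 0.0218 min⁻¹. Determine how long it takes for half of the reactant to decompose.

31.8 min

Step 1: For a first-order reaction, t₁/₂ = ln(2)/k
Step 2: t₁/₂ = ln(2)/0.0218
Step 3: t₁/₂ = 0.6931/0.0218 = 31.8 min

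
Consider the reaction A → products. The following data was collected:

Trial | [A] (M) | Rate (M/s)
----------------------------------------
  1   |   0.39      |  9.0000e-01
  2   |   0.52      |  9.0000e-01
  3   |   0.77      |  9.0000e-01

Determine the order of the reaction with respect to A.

zeroth order (0)

Step 1: Compare trials - when concentration changes, rate stays constant.
Step 2: rate₂/rate₁ = 9.0000e-01/9.0000e-01 = 1
Step 3: [A]₂/[A]₁ = 0.52/0.39 = 1.333
Step 4: Since rate ratio ≈ (conc ratio)^0, the reaction is zeroth order.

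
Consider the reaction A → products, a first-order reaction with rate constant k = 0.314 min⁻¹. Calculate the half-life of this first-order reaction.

2.207 min

Step 1: For a first-order reaction, t₁/₂ = ln(2)/k
Step 2: t₁/₂ = ln(2)/0.314
Step 3: t₁/₂ = 0.6931/0.314 = 2.207 min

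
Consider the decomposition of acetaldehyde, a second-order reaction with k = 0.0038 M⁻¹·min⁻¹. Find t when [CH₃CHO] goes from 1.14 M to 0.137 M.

1690 min

Step 1: For second-order: t = (1/[CH₃CHO] - 1/[CH₃CHO]₀)/k
Step 2: t = (1/0.137 - 1/1.14)/0.0038
Step 3: t = (7.299 - 0.8772)/0.0038
Step 4: t = 6.422/0.0038 = 1690 min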